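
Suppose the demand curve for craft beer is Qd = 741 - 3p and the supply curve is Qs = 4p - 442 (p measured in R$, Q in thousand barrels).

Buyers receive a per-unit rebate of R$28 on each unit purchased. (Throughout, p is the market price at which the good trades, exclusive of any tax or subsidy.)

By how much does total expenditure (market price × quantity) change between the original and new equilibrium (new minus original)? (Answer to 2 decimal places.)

Solve the original market: 741 - 3p = 4p - 442, hence p = 169 and Q = 234.
Since buyers' out-of-pocket price is the market price minus the rebate, the effective demand curve becomes Qd = 825 - 3p.
Clearing the new market: 825 - 3p = 4p - 442, so p = 181 and Q = 282.
Expenditure moves from 169×234 = 39546 to 181×282 = 51042; change = +11496.00.

+11496.00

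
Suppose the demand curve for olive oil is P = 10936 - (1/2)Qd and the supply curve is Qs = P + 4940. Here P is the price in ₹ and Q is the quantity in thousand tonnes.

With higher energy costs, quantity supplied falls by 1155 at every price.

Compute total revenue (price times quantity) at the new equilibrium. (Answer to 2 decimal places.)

59168606.00

Initially, 21872 - 2P = P + 4940, so 16932 = 3P and P = 5644, Q = 10584.
The shock moves the curves to Qd = 21872 - 2P and Qs = P + 3785.
Equate the new curves: 21872 - 2P = P + 3785, giving 18087 = 3P, P = 6029, Q = 9814.
New expenditure = 6029 × 9814 = 59168606.00.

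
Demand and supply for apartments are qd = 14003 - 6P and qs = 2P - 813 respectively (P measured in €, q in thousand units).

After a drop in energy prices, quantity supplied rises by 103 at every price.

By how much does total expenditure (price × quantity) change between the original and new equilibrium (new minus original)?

Original equilibrium: 14003 - 6P = 2P - 813 gives 14816 = 8P, so P = 1852 and q = 2891.
The new curves are qd = 14003 - 6P (demand) and qs = 2P - 710 (supply).
Equate the new curves: 14003 - 6P = 2P - 710, giving 14713 = 8P, P = 1839.125, q = 2968.25.
Expenditure moves from 1852×2891 = 5354132 to 1839.125×2968.25 = 5458982.78125; change = +104850.78125.

+104850.78125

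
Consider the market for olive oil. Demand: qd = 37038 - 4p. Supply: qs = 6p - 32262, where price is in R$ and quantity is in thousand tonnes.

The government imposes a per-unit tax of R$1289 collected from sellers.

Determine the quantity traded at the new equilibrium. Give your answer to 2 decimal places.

6224.40

Before the shock: 37038 - 4p = 6p - 32262 ⇒ 69300 = 10p ⇒ p = 6930, q = 9318.
Since sellers keep the price net of the tax, the effective supply curve becomes qs = 6p - 39996.
Setting them equal: 37038 - 4p = 6p - 39996 → 77034 = 10p, so p = 7703.4 and q = 6224.4.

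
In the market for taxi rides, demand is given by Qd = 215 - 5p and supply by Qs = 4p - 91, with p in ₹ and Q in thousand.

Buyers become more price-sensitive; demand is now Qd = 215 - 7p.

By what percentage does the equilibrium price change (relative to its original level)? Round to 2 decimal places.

-18.18

Original equilibrium: 215 - 5p = 4p - 91 gives 306 = 9p, so p = 34 and Q = 45.
The shock moves the curves to Qd = 215 - 7p and Qs = 4p - 91.
Setting them equal: 215 - 7p = 4p - 91 → 306 = 11p, so p = 306/11 ≈ 27.8182 and Q = 223/11 ≈ 20.2727.
%Δp = (27.8182 − 34) / 34 × 100 = -18.18%.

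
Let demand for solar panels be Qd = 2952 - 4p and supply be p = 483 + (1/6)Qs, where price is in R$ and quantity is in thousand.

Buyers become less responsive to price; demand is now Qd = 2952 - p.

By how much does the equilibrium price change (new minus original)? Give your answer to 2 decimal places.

+250.71

Before the shock: 2952 - 4p = 6p - 2898 ⇒ 5850 = 10p ⇒ p = 585, Q = 612.
With the change applied: demand Qd = 2952 - p, supply Qs = 6p - 2898.
Setting them equal: 2952 - p = 6p - 2898 → 5850 = 7p, so p = 5850/7 ≈ 835.7143 and Q = 14814/7 ≈ 2116.2857.
Δp = 835.7143 − 585 = +250.71.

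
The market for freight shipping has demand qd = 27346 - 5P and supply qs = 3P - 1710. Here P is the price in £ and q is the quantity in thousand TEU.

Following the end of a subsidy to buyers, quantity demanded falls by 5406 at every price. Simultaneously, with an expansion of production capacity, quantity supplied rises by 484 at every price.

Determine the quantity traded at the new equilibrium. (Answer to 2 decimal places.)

7461.25

Before the shock: 27346 - 5P = 3P - 1710 ⇒ 29056 = 8P ⇒ P = 3632, q = 9186.
The new curves are qd = 21940 - 5P (demand) and qs = 3P - 1226 (supply).
Clearing the new market: 21940 - 5P = 3P - 1226, so P = 2895.75 and q = 7461.25.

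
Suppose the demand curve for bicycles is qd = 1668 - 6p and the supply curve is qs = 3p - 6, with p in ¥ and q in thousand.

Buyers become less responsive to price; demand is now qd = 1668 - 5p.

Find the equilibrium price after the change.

Solve the original market: 1668 - 6p = 3p - 6, hence p = 186 and q = 552.
The new curves are qd = 1668 - 5p (demand) and qs = 3p - 6 (supply).
New equilibrium: 1668 - 5p = 3p - 6 ⇒ 1674 = 8p ⇒ p = 209.25, q = 621.75.

209.25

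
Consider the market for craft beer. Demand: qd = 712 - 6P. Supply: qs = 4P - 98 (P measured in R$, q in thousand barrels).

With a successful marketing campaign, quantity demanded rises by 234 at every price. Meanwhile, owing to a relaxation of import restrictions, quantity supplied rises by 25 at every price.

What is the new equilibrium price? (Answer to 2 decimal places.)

Initially, 712 - 6P = 4P - 98, so 810 = 10P and P = 81, q = 226.
After the shift, demand is qd = 946 - 6P and supply is qs = 4P - 73.
Equate the new curves: 946 - 6P = 4P - 73, giving 1019 = 10P, P = 101.9, q = 334.6.

101.90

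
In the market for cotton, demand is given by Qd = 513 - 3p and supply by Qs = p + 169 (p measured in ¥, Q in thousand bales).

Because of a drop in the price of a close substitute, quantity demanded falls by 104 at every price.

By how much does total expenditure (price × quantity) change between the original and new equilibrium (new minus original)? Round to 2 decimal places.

Initially, 513 - 3p = p + 169, so 344 = 4p and p = 86, Q = 255.
The shock moves the curves to Qd = 409 - 3p and Qs = p + 169.
Clearing the new market: 409 - 3p = p + 169, so p = 60 and Q = 229.
Expenditure moves from 86×255 = 21930 to 60×229 = 13740; change = -8190.00.

-8190.00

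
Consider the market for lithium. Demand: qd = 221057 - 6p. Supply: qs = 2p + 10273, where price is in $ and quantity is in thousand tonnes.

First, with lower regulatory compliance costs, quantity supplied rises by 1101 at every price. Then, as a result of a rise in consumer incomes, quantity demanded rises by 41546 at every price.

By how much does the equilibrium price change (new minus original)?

+5055.625

Solve the original market: 221057 - 6p = 2p + 10273, hence p = 26348 and q = 62969.
With the change applied: demand qd = 262603 - 6p, supply qs = 2p + 11374.
New equilibrium: 262603 - 6p = 2p + 11374 ⇒ 251229 = 8p ⇒ p = 31403.625, q = 74181.25.
Δp = 31403.625 − 26348 = +5055.625.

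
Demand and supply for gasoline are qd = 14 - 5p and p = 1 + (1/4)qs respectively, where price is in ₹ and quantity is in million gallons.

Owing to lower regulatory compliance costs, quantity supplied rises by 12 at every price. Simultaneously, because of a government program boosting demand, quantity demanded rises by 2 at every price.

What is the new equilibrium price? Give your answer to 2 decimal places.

0.89

Initially, 14 - 5p = 4p - 4, so 18 = 9p and p = 2, q = 4.
The new curves are qd = 16 - 5p (demand) and qs = 4p + 8 (supply).
Setting them equal: 16 - 5p = 4p + 8 → 8 = 9p, so p = 8/9 ≈ 0.8889 and q = 104/9 ≈ 11.5556.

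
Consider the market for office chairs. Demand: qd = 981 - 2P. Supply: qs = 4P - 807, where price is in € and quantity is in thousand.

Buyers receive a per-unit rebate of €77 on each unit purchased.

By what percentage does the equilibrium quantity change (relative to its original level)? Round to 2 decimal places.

Initially, 981 - 2P = 4P - 807, so 1788 = 6P and P = 298, q = 385.
Since buyers' out-of-pocket price is the market price minus the rebate, the effective demand curve becomes qd = 1135 - 2P.
Setting them equal: 1135 - 2P = 4P - 807 → 1942 = 6P, so P = 971/3 ≈ 323.6667 and q = 1463/3 ≈ 487.6667.
%Δq = (487.6667 − 385) / 385 × 100 = +26.67%.

+26.67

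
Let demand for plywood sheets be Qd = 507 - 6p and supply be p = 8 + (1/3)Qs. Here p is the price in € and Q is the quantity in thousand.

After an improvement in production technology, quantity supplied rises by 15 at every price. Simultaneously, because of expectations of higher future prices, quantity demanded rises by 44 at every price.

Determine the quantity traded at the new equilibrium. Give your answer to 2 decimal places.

Initially, 507 - 6p = 3p - 24, so 531 = 9p and p = 59, Q = 153.
With the change applied: demand Qd = 551 - 6p, supply Qs = 3p - 9.
Setting them equal: 551 - 6p = 3p - 9 → 560 = 9p, so p = 560/9 ≈ 62.2222 and Q = 533/3 ≈ 177.6667.

177.67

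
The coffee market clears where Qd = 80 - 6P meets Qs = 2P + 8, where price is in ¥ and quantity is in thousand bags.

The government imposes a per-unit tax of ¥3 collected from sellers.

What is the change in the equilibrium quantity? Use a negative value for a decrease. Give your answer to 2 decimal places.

Original equilibrium: 80 - 6P = 2P + 8 gives 72 = 8P, so P = 9 and Q = 26.
Since sellers keep the price net of the tax, the effective supply curve becomes Qs = 2P + 2.
New equilibrium: 80 - 6P = 2P + 2 ⇒ 78 = 8P ⇒ P = 9.75, Q = 21.5.
ΔQ = 21.5 − 26 = -4.50.

-4.50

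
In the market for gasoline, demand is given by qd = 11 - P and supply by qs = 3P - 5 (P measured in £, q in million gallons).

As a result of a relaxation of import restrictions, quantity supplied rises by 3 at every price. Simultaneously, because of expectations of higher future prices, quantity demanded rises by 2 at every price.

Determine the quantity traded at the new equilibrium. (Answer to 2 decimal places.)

9.25

Before the shock: 11 - P = 3P - 5 ⇒ 16 = 4P ⇒ P = 4, q = 7.
The shock moves the curves to qd = 13 - P and qs = 3P - 2.
Clearing the new market: 13 - P = 3P - 2, so P = 3.75 and q = 9.25.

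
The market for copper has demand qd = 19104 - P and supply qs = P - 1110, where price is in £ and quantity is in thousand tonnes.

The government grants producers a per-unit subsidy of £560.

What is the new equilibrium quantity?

Before the shock: 19104 - P = P - 1110 ⇒ 20214 = 2P ⇒ P = 10107, q = 8997.
Since sellers receive the price plus the subsidy, the effective supply curve becomes qs = P - 550.
Setting them equal: 19104 - P = P - 550 → 19654 = 2P, so P = 9827 and q = 9277.

9277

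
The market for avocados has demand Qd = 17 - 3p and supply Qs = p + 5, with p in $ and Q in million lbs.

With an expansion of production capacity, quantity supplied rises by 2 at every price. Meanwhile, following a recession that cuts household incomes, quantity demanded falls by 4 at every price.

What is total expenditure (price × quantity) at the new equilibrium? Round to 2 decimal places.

Solve the original market: 17 - 3p = p + 5, hence p = 3 and Q = 8.
The shock moves the curves to Qd = 13 - 3p and Qs = p + 7.
New equilibrium: 13 - 3p = p + 7 ⇒ 6 = 4p ⇒ p = 1.5, Q = 8.5.
New expenditure = 1.5 × 8.5 = 12.75.

12.75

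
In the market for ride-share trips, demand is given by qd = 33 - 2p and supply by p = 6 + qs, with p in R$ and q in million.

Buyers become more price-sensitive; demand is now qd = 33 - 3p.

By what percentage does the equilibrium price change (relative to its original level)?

Before the shock: 33 - 2p = p - 6 ⇒ 39 = 3p ⇒ p = 13, q = 7.
The shock moves the curves to qd = 33 - 3p and qs = p - 6.
Setting them equal: 33 - 3p = p - 6 → 39 = 4p, so p = 9.75 and q = 3.75.
%Δp = (9.75 − 13) / 13 × 100 = -25%.

-25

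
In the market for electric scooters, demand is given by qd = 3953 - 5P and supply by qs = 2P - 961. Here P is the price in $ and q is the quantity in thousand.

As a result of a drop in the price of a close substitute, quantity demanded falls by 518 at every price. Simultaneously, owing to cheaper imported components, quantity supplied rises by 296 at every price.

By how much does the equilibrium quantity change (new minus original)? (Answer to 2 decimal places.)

Original equilibrium: 3953 - 5P = 2P - 961 gives 4914 = 7P, so P = 702 and q = 443.
After the shift, demand is qd = 3435 - 5P and supply is qs = 2P - 665.
Clearing the new market: 3435 - 5P = 2P - 665, so P = 4100/7 ≈ 585.7143 and q = 3545/7 ≈ 506.4286.
Δq = 506.4286 − 443 = +63.43.

+63.43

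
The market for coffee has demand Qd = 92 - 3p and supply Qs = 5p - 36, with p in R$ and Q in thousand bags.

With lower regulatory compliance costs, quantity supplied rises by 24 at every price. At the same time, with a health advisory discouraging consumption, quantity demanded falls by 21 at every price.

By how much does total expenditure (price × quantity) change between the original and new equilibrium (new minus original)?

-290.296875

Before the shock: 92 - 3p = 5p - 36 ⇒ 128 = 8p ⇒ p = 16, Q = 44.
The new curves are Qd = 71 - 3p (demand) and Qs = 5p - 12 (supply).
New equilibrium: 71 - 3p = 5p - 12 ⇒ 83 = 8p ⇒ p = 10.375, Q = 39.875.
Expenditure moves from 16×44 = 704 to 10.375×39.875 = 413.703125; change = -290.296875.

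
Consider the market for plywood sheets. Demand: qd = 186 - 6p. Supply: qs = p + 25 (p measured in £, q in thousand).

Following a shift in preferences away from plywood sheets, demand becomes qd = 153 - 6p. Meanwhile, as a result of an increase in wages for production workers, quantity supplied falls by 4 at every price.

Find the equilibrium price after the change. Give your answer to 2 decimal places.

18.86

Original equilibrium: 186 - 6p = p + 25 gives 161 = 7p, so p = 23 and q = 48.
With the change applied: demand qd = 153 - 6p, supply qs = p + 21.
Setting them equal: 153 - 6p = p + 21 → 132 = 7p, so p = 132/7 ≈ 18.8571 and q = 279/7 ≈ 39.8571.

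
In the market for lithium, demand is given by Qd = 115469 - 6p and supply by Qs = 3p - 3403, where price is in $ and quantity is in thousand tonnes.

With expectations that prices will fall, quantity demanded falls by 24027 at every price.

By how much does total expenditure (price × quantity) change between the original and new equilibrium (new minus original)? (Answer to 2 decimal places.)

-181099508.00

Original equilibrium: 115469 - 6p = 3p - 3403 gives 118872 = 9p, so p = 13208 and Q = 36221.
The shock moves the curves to Qd = 91442 - 6p and Qs = 3p - 3403.
Equate the new curves: 91442 - 6p = 3p - 3403, giving 94845 = 9p, p = 31615/3 ≈ 10538.3333, Q = 28212.
Expenditure moves from 13208×36221 = 478406968 to 10538.3333×28212 = 297307460; change = -181099508.00.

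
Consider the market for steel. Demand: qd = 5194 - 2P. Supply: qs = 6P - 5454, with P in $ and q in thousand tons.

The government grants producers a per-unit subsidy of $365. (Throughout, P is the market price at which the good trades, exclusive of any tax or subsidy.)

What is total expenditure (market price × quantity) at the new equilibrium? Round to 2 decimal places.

Initially, 5194 - 2P = 6P - 5454, so 10648 = 8P and P = 1331, q = 2532.
Since sellers receive the price plus the subsidy, the effective supply curve becomes qs = 6P - 3264.
Equate the new curves: 5194 - 2P = 6P - 3264, giving 8458 = 8P, P = 1057.25, q = 3079.5.
New expenditure = 1057.25 × 3079.5 = 3255801.38.

3255801.38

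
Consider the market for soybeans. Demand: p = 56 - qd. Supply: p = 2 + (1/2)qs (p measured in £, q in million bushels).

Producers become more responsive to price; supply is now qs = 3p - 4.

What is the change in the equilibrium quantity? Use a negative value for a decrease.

Original equilibrium: 56 - p = 2p - 4 gives 60 = 3p, so p = 20 and q = 36.
The shock moves the curves to qd = 56 - p and qs = 3p - 4.
Setting them equal: 56 - p = 3p - 4 → 60 = 4p, so p = 15 and q = 41.
Δq = 41 − 36 = +5.

+5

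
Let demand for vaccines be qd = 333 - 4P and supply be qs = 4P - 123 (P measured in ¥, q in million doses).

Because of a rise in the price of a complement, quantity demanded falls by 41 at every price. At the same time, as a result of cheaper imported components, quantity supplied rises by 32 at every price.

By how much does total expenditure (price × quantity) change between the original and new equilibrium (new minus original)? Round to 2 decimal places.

-1173.56

Before the shock: 333 - 4P = 4P - 123 ⇒ 456 = 8P ⇒ P = 57, q = 105.
After the shift, demand is qd = 292 - 4P and supply is qs = 4P - 91.
Setting them equal: 292 - 4P = 4P - 91 → 383 = 8P, so P = 47.875 and q = 100.5.
Expenditure moves from 57×105 = 5985 to 47.875×100.5 = 4811.4375; change = -1173.56.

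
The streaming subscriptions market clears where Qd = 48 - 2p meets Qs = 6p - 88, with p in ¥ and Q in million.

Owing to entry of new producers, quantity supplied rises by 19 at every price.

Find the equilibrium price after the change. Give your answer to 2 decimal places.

Solve the original market: 48 - 2p = 6p - 88, hence p = 17 and Q = 14.
After the shift, demand is Qd = 48 - 2p and supply is Qs = 6p - 69.
Setting them equal: 48 - 2p = 6p - 69 → 117 = 8p, so p = 14.625 and Q = 18.75.

14.63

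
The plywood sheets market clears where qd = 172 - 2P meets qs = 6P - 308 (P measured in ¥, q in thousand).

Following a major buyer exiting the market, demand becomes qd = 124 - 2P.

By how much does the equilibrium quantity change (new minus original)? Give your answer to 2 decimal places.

Initially, 172 - 2P = 6P - 308, so 480 = 8P and P = 60, q = 52.
With the change applied: demand qd = 124 - 2P, supply qs = 6P - 308.
New equilibrium: 124 - 2P = 6P - 308 ⇒ 432 = 8P ⇒ P = 54, q = 16.
Δq = 16 − 52 = -36.00.

-36.00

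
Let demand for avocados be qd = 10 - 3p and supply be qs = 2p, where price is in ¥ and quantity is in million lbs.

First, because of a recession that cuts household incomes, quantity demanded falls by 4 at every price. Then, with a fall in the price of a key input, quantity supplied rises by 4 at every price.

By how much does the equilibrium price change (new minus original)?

-1.6

Solve the original market: 10 - 3p = 2p, hence p = 2 and q = 4.
With the change applied: demand qd = 6 - 3p, supply qs = 2p + 4.
Equate the new curves: 6 - 3p = 2p + 4, giving 2 = 5p, p = 0.4, q = 4.8.
Δp = 0.4 − 2 = -1.6.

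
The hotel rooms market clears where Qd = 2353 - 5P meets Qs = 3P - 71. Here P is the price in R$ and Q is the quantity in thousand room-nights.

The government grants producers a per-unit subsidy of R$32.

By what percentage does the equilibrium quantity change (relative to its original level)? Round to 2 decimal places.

+7.16

Before the shock: 2353 - 5P = 3P - 71 ⇒ 2424 = 8P ⇒ P = 303, Q = 838.
Since sellers receive the price plus the subsidy, the effective supply curve becomes Qs = 3P + 25.
Equate the new curves: 2353 - 5P = 3P + 25, giving 2328 = 8P, P = 291, Q = 898.
%ΔQ = (898 − 838) / 838 × 100 = +7.16%.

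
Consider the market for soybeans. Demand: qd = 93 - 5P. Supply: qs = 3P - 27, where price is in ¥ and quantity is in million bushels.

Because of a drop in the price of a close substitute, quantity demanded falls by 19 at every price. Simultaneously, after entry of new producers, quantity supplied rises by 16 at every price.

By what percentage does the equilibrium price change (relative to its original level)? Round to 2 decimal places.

-29.17

Solve the original market: 93 - 5P = 3P - 27, hence P = 15 and q = 18.
The shock moves the curves to qd = 74 - 5P and qs = 3P - 11.
New equilibrium: 74 - 5P = 3P - 11 ⇒ 85 = 8P ⇒ P = 10.625, q = 20.875.
%ΔP = (10.625 − 15) / 15 × 100 = -29.17%.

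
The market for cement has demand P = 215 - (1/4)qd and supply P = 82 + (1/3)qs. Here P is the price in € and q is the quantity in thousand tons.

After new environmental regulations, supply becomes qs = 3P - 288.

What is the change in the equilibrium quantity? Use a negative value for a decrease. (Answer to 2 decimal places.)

-24.00

Before the shock: 860 - 4P = 3P - 246 ⇒ 1106 = 7P ⇒ P = 158, q = 228.
After the shift, demand is qd = 860 - 4P and supply is qs = 3P - 288.
Setting them equal: 860 - 4P = 3P - 288 → 1148 = 7P, so P = 164 and q = 204.
Δq = 204 − 228 = -24.00.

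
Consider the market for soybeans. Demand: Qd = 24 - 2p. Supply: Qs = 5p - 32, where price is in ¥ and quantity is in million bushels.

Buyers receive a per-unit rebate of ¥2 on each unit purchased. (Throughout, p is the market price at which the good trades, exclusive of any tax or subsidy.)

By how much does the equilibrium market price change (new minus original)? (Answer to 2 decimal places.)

+0.57

Initially, 24 - 2p = 5p - 32, so 56 = 7p and p = 8, Q = 8.
Since buyers' out-of-pocket price is the market price minus the rebate, the effective demand curve becomes Qd = 28 - 2p.
Setting them equal: 28 - 2p = 5p - 32 → 60 = 7p, so p = 60/7 ≈ 8.5714 and Q = 76/7 ≈ 10.8571.
Δp = 8.5714 − 8 = +0.57.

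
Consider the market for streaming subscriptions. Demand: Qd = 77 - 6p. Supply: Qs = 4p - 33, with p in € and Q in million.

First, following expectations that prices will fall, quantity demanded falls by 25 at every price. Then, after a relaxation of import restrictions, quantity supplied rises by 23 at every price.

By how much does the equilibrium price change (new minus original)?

Before the shock: 77 - 6p = 4p - 33 ⇒ 110 = 10p ⇒ p = 11, Q = 11.
After the shift, demand is Qd = 52 - 6p and supply is Qs = 4p - 10.
Clearing the new market: 52 - 6p = 4p - 10, so p = 6.2 and Q = 14.8.
Δp = 6.2 − 11 = -4.8.

-4.8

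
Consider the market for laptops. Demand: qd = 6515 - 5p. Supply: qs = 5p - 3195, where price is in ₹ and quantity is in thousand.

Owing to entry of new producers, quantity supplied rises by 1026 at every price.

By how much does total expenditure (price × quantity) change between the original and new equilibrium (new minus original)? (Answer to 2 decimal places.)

Before the shock: 6515 - 5p = 5p - 3195 ⇒ 9710 = 10p ⇒ p = 971, q = 1660.
The new curves are qd = 6515 - 5p (demand) and qs = 5p - 2169 (supply).
New equilibrium: 6515 - 5p = 5p - 2169 ⇒ 8684 = 10p ⇒ p = 868.4, q = 2173.
Expenditure moves from 971×1660 = 1611860 to 868.4×2173 = 1887033.2; change = +275173.20.

+275173.20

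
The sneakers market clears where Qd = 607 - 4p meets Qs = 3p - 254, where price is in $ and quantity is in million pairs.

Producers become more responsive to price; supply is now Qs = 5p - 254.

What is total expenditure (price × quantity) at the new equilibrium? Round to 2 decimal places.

Initially, 607 - 4p = 3p - 254, so 861 = 7p and p = 123, Q = 115.
The new curves are Qd = 607 - 4p (demand) and Qs = 5p - 254 (supply).
Setting them equal: 607 - 4p = 5p - 254 → 861 = 9p, so p = 287/3 ≈ 95.6667 and Q = 673/3 ≈ 224.3333.
New expenditure = 95.6667 × 224.3333 = 21461.22.

21461.22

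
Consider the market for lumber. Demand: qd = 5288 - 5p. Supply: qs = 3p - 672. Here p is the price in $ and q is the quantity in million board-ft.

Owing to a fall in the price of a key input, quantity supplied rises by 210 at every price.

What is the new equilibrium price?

Solve the original market: 5288 - 5p = 3p - 672, hence p = 745 and q = 1563.
With the change applied: demand qd = 5288 - 5p, supply qs = 3p - 462.
Equate the new curves: 5288 - 5p = 3p - 462, giving 5750 = 8p, p = 718.75, q = 1694.25.

718.75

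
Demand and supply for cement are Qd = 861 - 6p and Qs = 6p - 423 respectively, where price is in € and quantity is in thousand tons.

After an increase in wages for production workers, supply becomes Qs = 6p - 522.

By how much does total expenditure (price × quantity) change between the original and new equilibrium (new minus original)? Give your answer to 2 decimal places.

Initially, 861 - 6p = 6p - 423, so 1284 = 12p and p = 107, Q = 219.
The new curves are Qd = 861 - 6p (demand) and Qs = 6p - 522 (supply).
Clearing the new market: 861 - 6p = 6p - 522, so p = 115.25 and Q = 169.5.
Expenditure moves from 107×219 = 23433 to 115.25×169.5 = 19534.875; change = -3898.13.

-3898.13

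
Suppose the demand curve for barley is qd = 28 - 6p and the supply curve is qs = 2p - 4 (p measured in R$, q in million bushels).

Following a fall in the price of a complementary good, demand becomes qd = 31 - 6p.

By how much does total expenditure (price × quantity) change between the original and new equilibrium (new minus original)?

+4.78125

Original equilibrium: 28 - 6p = 2p - 4 gives 32 = 8p, so p = 4 and q = 4.
With the change applied: demand qd = 31 - 6p, supply qs = 2p - 4.
Equate the new curves: 31 - 6p = 2p - 4, giving 35 = 8p, p = 4.375, q = 4.75.
Expenditure moves from 4×4 = 16 to 4.375×4.75 = 20.78125; change = +4.78125.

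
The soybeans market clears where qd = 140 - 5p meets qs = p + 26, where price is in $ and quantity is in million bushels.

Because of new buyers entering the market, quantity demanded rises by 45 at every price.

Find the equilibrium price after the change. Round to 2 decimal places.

Original equilibrium: 140 - 5p = p + 26 gives 114 = 6p, so p = 19 and q = 45.
With the change applied: demand qd = 185 - 5p, supply qs = p + 26.
Equate the new curves: 185 - 5p = p + 26, giving 159 = 6p, p = 26.5, q = 52.5.

26.50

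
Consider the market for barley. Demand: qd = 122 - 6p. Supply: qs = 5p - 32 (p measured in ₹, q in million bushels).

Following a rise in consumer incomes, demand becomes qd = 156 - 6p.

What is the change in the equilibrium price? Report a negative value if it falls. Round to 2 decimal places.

+3.09

Original equilibrium: 122 - 6p = 5p - 32 gives 154 = 11p, so p = 14 and q = 38.
The shock moves the curves to qd = 156 - 6p and qs = 5p - 32.
Setting them equal: 156 - 6p = 5p - 32 → 188 = 11p, so p = 188/11 ≈ 17.0909 and q = 588/11 ≈ 53.4545.
Δp = 17.0909 − 14 = +3.09.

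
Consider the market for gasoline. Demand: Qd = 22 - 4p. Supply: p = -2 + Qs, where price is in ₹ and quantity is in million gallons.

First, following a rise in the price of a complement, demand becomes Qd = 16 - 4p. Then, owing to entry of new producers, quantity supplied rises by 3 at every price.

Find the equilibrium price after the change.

Original equilibrium: 22 - 4p = p + 2 gives 20 = 5p, so p = 4 and Q = 6.
After the shift, demand is Qd = 16 - 4p and supply is Qs = p + 5.
Setting them equal: 16 - 4p = p + 5 → 11 = 5p, so p = 2.2 and Q = 7.2.

2.2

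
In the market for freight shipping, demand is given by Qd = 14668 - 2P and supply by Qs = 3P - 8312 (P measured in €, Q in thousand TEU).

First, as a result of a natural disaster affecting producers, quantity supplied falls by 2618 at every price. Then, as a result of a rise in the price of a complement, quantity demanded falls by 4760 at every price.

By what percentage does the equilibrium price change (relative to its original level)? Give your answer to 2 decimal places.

Before the shock: 14668 - 2P = 3P - 8312 ⇒ 22980 = 5P ⇒ P = 4596, Q = 5476.
With the change applied: demand Qd = 9908 - 2P, supply Qs = 3P - 10930.
Equate the new curves: 9908 - 2P = 3P - 10930, giving 20838 = 5P, P = 4167.6, Q = 1572.8.
%ΔP = (4167.6 − 4596) / 4596 × 100 = -9.32%.

-9.32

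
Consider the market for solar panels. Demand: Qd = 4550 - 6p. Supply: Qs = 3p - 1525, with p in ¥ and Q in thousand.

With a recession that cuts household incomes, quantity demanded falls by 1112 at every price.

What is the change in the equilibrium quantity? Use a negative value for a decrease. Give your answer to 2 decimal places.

Solve the original market: 4550 - 6p = 3p - 1525, hence p = 675 and Q = 500.
After the shift, demand is Qd = 3438 - 6p and supply is Qs = 3p - 1525.
Equate the new curves: 3438 - 6p = 3p - 1525, giving 4963 = 9p, p = 4963/9 ≈ 551.4444, Q = 388/3 ≈ 129.3333.
ΔQ = 129.3333 − 500 = -370.67.

-370.67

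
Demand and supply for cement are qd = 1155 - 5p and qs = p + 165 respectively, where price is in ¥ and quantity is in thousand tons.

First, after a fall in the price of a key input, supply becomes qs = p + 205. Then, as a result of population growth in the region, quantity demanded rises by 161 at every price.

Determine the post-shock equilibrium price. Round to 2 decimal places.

Initially, 1155 - 5p = p + 165, so 990 = 6p and p = 165, q = 330.
The new curves are qd = 1316 - 5p (demand) and qs = p + 205 (supply).
Clearing the new market: 1316 - 5p = p + 205, so p = 1111/6 ≈ 185.1667 and q = 2341/6 ≈ 390.1667.

185.17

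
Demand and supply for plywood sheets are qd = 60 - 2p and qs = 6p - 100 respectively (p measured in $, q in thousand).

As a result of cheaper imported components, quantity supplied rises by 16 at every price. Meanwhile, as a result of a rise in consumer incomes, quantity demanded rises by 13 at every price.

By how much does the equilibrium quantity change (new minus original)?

+13.75

Original equilibrium: 60 - 2p = 6p - 100 gives 160 = 8p, so p = 20 and q = 20.
The shock moves the curves to qd = 73 - 2p and qs = 6p - 84.
New equilibrium: 73 - 2p = 6p - 84 ⇒ 157 = 8p ⇒ p = 19.625, q = 33.75.
Δq = 33.75 − 20 = +13.75.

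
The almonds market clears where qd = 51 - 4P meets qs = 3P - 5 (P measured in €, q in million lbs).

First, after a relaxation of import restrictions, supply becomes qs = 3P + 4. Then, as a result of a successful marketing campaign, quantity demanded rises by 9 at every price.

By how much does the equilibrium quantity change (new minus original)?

Initially, 51 - 4P = 3P - 5, so 56 = 7P and P = 8, q = 19.
With the change applied: demand qd = 60 - 4P, supply qs = 3P + 4.
Equate the new curves: 60 - 4P = 3P + 4, giving 56 = 7P, P = 8, q = 28.
Δq = 28 − 19 = +9.

+9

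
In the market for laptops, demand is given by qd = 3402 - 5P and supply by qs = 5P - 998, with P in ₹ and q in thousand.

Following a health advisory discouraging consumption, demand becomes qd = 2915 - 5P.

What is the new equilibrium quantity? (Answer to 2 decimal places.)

958.50

Original equilibrium: 3402 - 5P = 5P - 998 gives 4400 = 10P, so P = 440 and q = 1202.
The shock moves the curves to qd = 2915 - 5P and qs = 5P - 998.
Equate the new curves: 2915 - 5P = 5P - 998, giving 3913 = 10P, P = 391.3, q = 958.5.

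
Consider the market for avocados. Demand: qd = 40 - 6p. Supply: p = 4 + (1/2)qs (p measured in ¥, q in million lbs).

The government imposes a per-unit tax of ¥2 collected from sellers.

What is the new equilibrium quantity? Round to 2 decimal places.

1.00

Before the shock: 40 - 6p = 2p - 8 ⇒ 48 = 8p ⇒ p = 6, q = 4.
Since sellers keep the price net of the tax, the effective supply curve becomes qs = 2p - 12.
New equilibrium: 40 - 6p = 2p - 12 ⇒ 52 = 8p ⇒ p = 6.5, q = 1.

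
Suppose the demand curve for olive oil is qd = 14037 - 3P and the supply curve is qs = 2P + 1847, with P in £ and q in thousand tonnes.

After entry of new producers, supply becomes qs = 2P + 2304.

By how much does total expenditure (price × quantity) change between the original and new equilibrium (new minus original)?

+28955.52

Before the shock: 14037 - 3P = 2P + 1847 ⇒ 12190 = 5P ⇒ P = 2438, q = 6723.
After the shift, demand is qd = 14037 - 3P and supply is qs = 2P + 2304.
New equilibrium: 14037 - 3P = 2P + 2304 ⇒ 11733 = 5P ⇒ P = 2346.6, q = 6997.2.
Expenditure moves from 2438×6723 = 16390674 to 2346.6×6997.2 = 16419629.52; change = +28955.52.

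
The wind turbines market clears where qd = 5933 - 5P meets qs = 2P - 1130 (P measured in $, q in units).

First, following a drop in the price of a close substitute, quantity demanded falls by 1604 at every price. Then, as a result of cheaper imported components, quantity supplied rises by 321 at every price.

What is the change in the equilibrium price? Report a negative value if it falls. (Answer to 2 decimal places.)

-275.00

Solve the original market: 5933 - 5P = 2P - 1130, hence P = 1009 and q = 888.
With the change applied: demand qd = 4329 - 5P, supply qs = 2P - 809.
Setting them equal: 4329 - 5P = 2P - 809 → 5138 = 7P, so P = 734 and q = 659.
ΔP = 734 − 1009 = -275.00.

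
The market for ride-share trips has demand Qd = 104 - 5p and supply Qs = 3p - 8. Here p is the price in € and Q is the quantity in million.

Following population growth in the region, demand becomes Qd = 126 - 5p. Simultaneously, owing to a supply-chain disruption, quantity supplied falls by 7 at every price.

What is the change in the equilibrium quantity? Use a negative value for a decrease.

Original equilibrium: 104 - 5p = 3p - 8 gives 112 = 8p, so p = 14 and Q = 34.
After the shift, demand is Qd = 126 - 5p and supply is Qs = 3p - 15.
Equate the new curves: 126 - 5p = 3p - 15, giving 141 = 8p, p = 17.625, Q = 37.875.
ΔQ = 37.875 − 34 = +3.875.

+3.875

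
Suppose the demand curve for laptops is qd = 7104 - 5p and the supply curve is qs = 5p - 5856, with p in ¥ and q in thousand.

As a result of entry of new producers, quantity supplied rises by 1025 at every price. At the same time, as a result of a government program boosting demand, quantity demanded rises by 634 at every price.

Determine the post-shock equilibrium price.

1256.9

Original equilibrium: 7104 - 5p = 5p - 5856 gives 12960 = 10p, so p = 1296 and q = 624.
After the shift, demand is qd = 7738 - 5p and supply is qs = 5p - 4831.
Clearing the new market: 7738 - 5p = 5p - 4831, so p = 1256.9 and q = 1453.5.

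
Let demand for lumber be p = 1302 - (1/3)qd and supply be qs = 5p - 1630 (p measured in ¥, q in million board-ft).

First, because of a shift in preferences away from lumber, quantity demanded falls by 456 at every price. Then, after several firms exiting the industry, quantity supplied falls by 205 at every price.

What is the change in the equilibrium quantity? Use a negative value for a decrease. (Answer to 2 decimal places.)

Initially, 3906 - 3p = 5p - 1630, so 5536 = 8p and p = 692, q = 1830.
The new curves are qd = 3450 - 3p (demand) and qs = 5p - 1835 (supply).
New equilibrium: 3450 - 3p = 5p - 1835 ⇒ 5285 = 8p ⇒ p = 660.625, q = 1468.125.
Δq = 1468.125 − 1830 = -361.88.

-361.88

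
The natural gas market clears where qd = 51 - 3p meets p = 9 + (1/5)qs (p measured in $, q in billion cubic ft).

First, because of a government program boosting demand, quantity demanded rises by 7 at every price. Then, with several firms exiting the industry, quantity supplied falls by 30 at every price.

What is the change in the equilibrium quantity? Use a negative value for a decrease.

-6.875

Before the shock: 51 - 3p = 5p - 45 ⇒ 96 = 8p ⇒ p = 12, q = 15.
With the change applied: demand qd = 58 - 3p, supply qs = 5p - 75.
New equilibrium: 58 - 3p = 5p - 75 ⇒ 133 = 8p ⇒ p = 16.625, q = 8.125.
Δq = 8.125 − 15 = -6.875.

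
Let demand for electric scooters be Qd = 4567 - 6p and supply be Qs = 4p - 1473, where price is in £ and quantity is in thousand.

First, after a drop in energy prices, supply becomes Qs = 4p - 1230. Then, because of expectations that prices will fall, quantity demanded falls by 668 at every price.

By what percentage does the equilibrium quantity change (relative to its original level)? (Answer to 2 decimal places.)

-12.87

Solve the original market: 4567 - 6p = 4p - 1473, hence p = 604 and Q = 943.
The new curves are Qd = 3899 - 6p (demand) and Qs = 4p - 1230 (supply).
Setting them equal: 3899 - 6p = 4p - 1230 → 5129 = 10p, so p = 512.9 and Q = 821.6.
%ΔQ = (821.6 − 943) / 943 × 100 = -12.87%.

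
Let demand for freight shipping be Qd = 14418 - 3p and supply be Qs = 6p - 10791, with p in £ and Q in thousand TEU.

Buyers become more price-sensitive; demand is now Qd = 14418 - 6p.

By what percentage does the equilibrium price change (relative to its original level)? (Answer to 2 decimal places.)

-25.00

Original equilibrium: 14418 - 3p = 6p - 10791 gives 25209 = 9p, so p = 2801 and Q = 6015.
After the shift, demand is Qd = 14418 - 6p and supply is Qs = 6p - 10791.
Clearing the new market: 14418 - 6p = 6p - 10791, so p = 2100.75 and Q = 1813.5.
%Δp = (2100.75 − 2801) / 2801 × 100 = -25.00%.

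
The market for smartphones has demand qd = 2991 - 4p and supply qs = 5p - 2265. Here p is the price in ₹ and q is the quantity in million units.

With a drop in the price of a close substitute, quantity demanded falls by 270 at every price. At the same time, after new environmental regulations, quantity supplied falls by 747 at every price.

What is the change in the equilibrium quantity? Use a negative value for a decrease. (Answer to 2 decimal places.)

Initially, 2991 - 4p = 5p - 2265, so 5256 = 9p and p = 584, q = 655.
The new curves are qd = 2721 - 4p (demand) and qs = 5p - 3012 (supply).
Setting them equal: 2721 - 4p = 5p - 3012 → 5733 = 9p, so p = 637 and q = 173.
Δq = 173 − 655 = -482.00.

-482.00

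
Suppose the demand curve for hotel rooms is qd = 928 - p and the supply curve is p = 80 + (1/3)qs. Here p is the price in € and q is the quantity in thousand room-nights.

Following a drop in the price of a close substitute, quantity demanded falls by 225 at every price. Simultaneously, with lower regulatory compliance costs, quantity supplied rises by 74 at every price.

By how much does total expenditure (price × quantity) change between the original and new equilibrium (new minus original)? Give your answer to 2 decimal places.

-80182.81

Original equilibrium: 928 - p = 3p - 240 gives 1168 = 4p, so p = 292 and q = 636.
After the shift, demand is qd = 703 - p and supply is qs = 3p - 166.
Setting them equal: 703 - p = 3p - 166 → 869 = 4p, so p = 217.25 and q = 485.75.
Expenditure moves from 292×636 = 185712 to 217.25×485.75 = 105529.1875; change = -80182.81.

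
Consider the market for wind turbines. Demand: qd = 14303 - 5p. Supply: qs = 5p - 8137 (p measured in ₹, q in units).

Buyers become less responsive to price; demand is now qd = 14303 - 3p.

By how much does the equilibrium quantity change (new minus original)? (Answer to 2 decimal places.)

Before the shock: 14303 - 5p = 5p - 8137 ⇒ 22440 = 10p ⇒ p = 2244, q = 3083.
With the change applied: demand qd = 14303 - 3p, supply qs = 5p - 8137.
Equate the new curves: 14303 - 3p = 5p - 8137, giving 22440 = 8p, p = 2805, q = 5888.
Δq = 5888 − 3083 = +2805.00.

+2805.00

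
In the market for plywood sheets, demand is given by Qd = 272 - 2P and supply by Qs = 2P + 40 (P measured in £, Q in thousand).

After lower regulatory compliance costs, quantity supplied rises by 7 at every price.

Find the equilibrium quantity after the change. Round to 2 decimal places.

Solve the original market: 272 - 2P = 2P + 40, hence P = 58 and Q = 156.
With the change applied: demand Qd = 272 - 2P, supply Qs = 2P + 47.
Equate the new curves: 272 - 2P = 2P + 47, giving 225 = 4P, P = 56.25, Q = 159.5.

159.50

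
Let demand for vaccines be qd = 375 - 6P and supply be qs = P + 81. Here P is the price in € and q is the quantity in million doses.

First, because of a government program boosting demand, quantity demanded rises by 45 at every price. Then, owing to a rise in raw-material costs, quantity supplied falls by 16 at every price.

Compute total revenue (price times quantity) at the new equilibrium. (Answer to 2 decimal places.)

5868.37

Original equilibrium: 375 - 6P = P + 81 gives 294 = 7P, so P = 42 and q = 123.
The shock moves the curves to qd = 420 - 6P and qs = P + 65.
New equilibrium: 420 - 6P = P + 65 ⇒ 355 = 7P ⇒ P = 355/7 ≈ 50.7143, q = 810/7 ≈ 115.7143.
New expenditure = 50.7143 × 115.7143 = 5868.37.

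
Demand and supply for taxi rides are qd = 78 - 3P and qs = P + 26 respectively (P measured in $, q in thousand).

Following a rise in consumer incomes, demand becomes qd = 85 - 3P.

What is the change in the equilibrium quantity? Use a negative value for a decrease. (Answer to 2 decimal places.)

+1.75

Initially, 78 - 3P = P + 26, so 52 = 4P and P = 13, q = 39.
The new curves are qd = 85 - 3P (demand) and qs = P + 26 (supply).
Equate the new curves: 85 - 3P = P + 26, giving 59 = 4P, P = 14.75, q = 40.75.
Δq = 40.75 − 39 = +1.75.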